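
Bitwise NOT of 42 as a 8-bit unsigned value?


~0b101010 = 0b11010101 = 213 (8-bit unsigned)

213


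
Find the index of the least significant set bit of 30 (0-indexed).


0b11110. Lowest set bit at position 1

1


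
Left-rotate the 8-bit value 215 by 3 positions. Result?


Rotate 0b11010111 left by 3 (8-bit) = 0b10111110 = 190

190


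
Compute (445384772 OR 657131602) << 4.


Step 1: 445384772 | 657131602 = 1068435542
Step 2: 1068435542 << 4 = 17094968672

17094968672


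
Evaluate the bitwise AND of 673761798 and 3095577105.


0b101000001010001100101000000110 & 0b10111000100000101100001000010001 = 0b101000000000001100001000000000 = 671138304

671138304


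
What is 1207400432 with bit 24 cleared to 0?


1207400432 & ~(1 << 24) = 1190623216

1190623216


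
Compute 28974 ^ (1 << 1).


28974 ^ (1 << 1) = 28974 ^ 2 = 28972

28972


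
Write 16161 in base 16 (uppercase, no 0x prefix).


16161 = 3F21 hex

3F21


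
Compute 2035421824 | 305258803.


0b1111001010100100001001010000000 | 0b10010001100011110000100110011 = 0b1111011011100111111001110110011 = 2071196595

2071196595


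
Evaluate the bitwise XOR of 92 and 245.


0b1011100 ^ 0b11110101 = 0b10101001 = 169

169


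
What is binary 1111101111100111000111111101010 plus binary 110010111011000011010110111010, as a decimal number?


1111101111100111000111111101010 + 110010111011000011010110111010 = 10110000110111111100010110100100 = 2967455140

2967455140


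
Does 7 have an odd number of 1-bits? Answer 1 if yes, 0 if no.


0b111 has 3 ones => parity 1

1


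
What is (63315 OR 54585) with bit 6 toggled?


Step 1: 63315 | 54585 = 63355
Step 2: 63355 ^ (1 << 6) = 63355 ^ 64 = 63291

63291


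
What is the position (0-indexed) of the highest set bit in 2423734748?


0b10010000011101110100000111011100. Highest set bit at position 31

31


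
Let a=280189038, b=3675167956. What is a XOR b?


280189038 ^ 3675167956 = 3418211514

3418211514


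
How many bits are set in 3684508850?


0b11011011100111010010010010110010 has 17 set bits

17


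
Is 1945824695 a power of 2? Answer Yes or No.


0b1110011111110101110110110110111. Multiple bits set => No

No


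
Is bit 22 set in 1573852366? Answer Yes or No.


0b1011101110011110001010011001110, bit 22 = 1. Yes

Yes


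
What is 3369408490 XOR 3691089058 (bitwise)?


0b11001000110101010001011111101010 ^ 0b11011100000000011000110010100010 = 0b10100110101001001101101001000 = 349477704

349477704


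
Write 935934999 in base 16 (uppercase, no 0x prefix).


935934999 = 37C93C17 hex

37C93C17


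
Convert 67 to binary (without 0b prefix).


67 = 1000011 in binary

1000011


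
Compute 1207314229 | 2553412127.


0b1000111111101100010011100110101 | 0b10011000001100011111101000011111 = 0b11011111111101111111111100111111 = 3757571903

3757571903


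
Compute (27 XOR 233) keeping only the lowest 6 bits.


Step 1: 27 ^ 233 = 242
Step 2: 242 & 63 = 50

50


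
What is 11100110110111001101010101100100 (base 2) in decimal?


11100110110111001101010101100100 in decimal = 3873232228

3873232228


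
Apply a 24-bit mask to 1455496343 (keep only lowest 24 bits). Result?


1455496343 & 16777215 = 12655767

12655767


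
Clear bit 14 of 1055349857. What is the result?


1055349857 & ~(1 << 14) = 1055333473

1055333473


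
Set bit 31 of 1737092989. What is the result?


1737092989 | (1 << 31) = 1737092989 | 2147483648 = 3884576637

3884576637


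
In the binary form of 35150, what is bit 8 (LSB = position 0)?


0b1000100101001110, position 8 = 1

1


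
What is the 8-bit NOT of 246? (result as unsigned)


~0b11110110 = 0b1001 = 9 (8-bit unsigned)

9


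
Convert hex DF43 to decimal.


DF43 hex = 57155 decimal

57155


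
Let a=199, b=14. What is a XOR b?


199 ^ 14 = 201

201


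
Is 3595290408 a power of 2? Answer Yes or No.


0b11010110010010111100011100101000. Multiple bits set => No

No


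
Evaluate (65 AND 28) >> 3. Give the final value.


Step 1: 65 & 28 = 0
Step 2: 0 >> 3 = 0

0


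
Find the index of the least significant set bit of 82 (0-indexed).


0b1010010. Lowest set bit at position 1

1


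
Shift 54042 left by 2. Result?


0b1101001100011010 << 2 = 0b110100110001101000 = 216168

216168


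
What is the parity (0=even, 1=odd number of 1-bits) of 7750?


0b1111001000110 has 7 ones => parity 1

1


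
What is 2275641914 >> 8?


0b10000111101000111000101000111010 >> 8 = 0b100001111010001110001010 = 8889226

8889226


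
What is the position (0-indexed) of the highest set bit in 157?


0b10011101. Highest set bit at position 7

7


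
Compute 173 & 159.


0b10101101 & 0b10011111 = 0b10001101 = 141

141


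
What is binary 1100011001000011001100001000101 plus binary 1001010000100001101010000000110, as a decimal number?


1100011001000011001100001000101 + 1001010000100001101010000000110 = 10101101001100100110110001001011 = 2905762891

2905762891


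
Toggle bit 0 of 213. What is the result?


213 ^ (1 << 0) = 213 ^ 1 = 212

212


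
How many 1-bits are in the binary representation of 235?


0b11101011 has 6 set bits

6


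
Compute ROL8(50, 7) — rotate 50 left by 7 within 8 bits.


Rotate 0b110010 left by 7 (8-bit) = 0b11001 = 25

25


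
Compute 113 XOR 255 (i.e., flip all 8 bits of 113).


113 ^ 255 = 142

142


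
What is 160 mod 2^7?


160 & 127 = 32

32


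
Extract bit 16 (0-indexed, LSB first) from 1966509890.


0b1110101001101101000111101000010, position 16 = 0

0


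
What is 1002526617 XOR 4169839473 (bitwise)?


0b111011110000010101011110011001 ^ 0b11111000100010101011001101110001 = 0b11000011010010111110010011101000 = 3276530920

3276530920


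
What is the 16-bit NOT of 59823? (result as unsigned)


~0b1110100110101111 = 0b1011001010000 = 5712 (16-bit unsigned)

5712


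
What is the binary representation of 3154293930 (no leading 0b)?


3154293930 = 10111100000000101011010010101010 in binary

10111100000000101011010010101010


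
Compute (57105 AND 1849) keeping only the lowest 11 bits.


Step 1: 57105 & 1849 = 1809
Step 2: 1809 & 2047 = 1809

1809


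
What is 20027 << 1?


0b100111000111011 << 1 = 0b1001110001110110 = 40054

40054


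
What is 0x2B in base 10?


2B hex = 43 decimal

43


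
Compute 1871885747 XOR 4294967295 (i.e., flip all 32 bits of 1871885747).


1871885747 ^ 4294967295 = 2423081548

2423081548


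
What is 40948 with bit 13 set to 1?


40948 | (1 << 13) = 40948 | 8192 = 49140

49140


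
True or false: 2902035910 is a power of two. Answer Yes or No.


0b10101100111110011000110111000110. Multiple bits set => No

No


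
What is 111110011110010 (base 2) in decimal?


111110011110010 in decimal = 31986

31986


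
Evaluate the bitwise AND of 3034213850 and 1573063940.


0b10110100110110100110110111011010 & 0b1011101110000110000110100000100 = 0b10100110000100000110100000000 = 348261632

348261632


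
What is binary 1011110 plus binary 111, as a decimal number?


1011110 + 111 = 1100101 = 101

101


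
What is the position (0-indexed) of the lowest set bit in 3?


0b11. Lowest set bit at position 0

0


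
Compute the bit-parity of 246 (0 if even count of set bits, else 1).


0b11110110 has 6 ones => parity 0

0


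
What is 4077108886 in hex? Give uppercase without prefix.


4077108886 = F303BE96 hex

F303BE96


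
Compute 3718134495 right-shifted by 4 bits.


0b11011101100111100011101011011111 >> 4 = 0b1101110110011110001110101101 = 232383405

232383405


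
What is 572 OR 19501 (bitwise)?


0b1000111100 | 0b100110000101101 = 0b100111000111101 = 20029

20029


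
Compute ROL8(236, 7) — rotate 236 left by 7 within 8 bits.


Rotate 0b11101100 left by 7 (8-bit) = 0b1110110 = 118

118


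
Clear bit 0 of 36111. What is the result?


36111 & ~(1 << 0) = 36110

36110


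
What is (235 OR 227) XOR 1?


Step 1: 235 | 227 = 235
Step 2: 235 ^ 1 = 234

234


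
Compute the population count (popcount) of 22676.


0b101100010010100 has 6 set bits

6


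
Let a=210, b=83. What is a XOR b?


210 ^ 83 = 129

129


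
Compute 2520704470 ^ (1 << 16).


2520704470 ^ (1 << 16) = 2520704470 ^ 65536 = 2520770006

2520770006


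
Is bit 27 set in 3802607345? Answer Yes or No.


0b11100010101001110010111011110001, bit 27 = 0. No

No


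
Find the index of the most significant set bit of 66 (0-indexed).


0b1000010. Highest set bit at position 6

6


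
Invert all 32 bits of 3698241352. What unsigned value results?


3698241352 ^ 4294967295 = 596725943

596725943


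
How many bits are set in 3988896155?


0b11101101110000011011100110011011 has 19 set bits

19


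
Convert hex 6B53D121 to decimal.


6B53D121 hex = 1800655137 decimal

1800655137


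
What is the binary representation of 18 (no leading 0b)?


18 = 10010 in binary

10010


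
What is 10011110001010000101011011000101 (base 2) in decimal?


10011110001010000101011011000101 in decimal = 2653443781

2653443781


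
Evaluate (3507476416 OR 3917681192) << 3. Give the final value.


Step 1: 3507476416 | 3917681192 = 4186953704
Step 2: 4186953704 << 3 = 33495629632

33495629632


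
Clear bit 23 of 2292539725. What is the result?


2292539725 & ~(1 << 23) = 2284151117

2284151117


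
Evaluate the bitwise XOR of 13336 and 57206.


0b11010000011000 ^ 0b1101111101110110 = 0b1110101101101110 = 60270

60270


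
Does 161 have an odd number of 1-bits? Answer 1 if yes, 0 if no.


0b10100001 has 3 ones => parity 1

1


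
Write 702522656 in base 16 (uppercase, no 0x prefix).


702522656 = 29DFA520 hex

29DFA520


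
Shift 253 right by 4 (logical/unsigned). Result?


0b11111101 >> 4 = 0b1111 = 15

15


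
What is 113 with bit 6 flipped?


113 ^ (1 << 6) = 113 ^ 64 = 49

49


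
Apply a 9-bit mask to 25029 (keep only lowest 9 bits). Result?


25029 & 511 = 453

453


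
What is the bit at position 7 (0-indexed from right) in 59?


0b111011, position 7 = 0

0


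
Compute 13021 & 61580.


0b11001011011101 & 0b1111000010001100 = 0b11000010001100 = 12428

12428


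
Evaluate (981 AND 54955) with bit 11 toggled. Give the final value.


Step 1: 981 & 54955 = 641
Step 2: 641 ^ (1 << 11) = 641 ^ 2048 = 2689

2689


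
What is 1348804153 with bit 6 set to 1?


1348804153 | (1 << 6) = 1348804153 | 64 = 1348804217

1348804217


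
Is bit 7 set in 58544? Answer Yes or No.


0b1110010010110000, bit 7 = 1. Yes

Yes


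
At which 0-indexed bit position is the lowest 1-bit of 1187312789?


0b1000110110001001111010010010101. Lowest set bit at position 0

0


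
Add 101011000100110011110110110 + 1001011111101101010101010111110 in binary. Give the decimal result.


101011000100110011110110110 + 1001011111101101010101010111110 = 1010001010110010001001001110100 = 1364791924

1364791924


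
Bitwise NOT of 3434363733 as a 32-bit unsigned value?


~0b11001100101101000011101101010101 = 0b110011010010111100010010101010 = 860603562 (32-bit unsigned)

860603562


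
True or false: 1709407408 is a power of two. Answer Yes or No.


0b1100101111000110111110010110000. Multiple bits set => No

No


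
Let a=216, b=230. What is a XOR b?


216 ^ 230 = 62

62


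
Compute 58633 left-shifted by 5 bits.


0b1110010100001001 << 5 = 0b111001010000100100000 = 1876256

1876256


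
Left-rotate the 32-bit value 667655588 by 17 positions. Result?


Rotate 0b100111110010111001110110100100 left by 17 (32-bit) = 0b111011010010000100111110010111 = 994594711

994594711


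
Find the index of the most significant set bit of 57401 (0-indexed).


0b1110000000111001. Highest set bit at position 15

15


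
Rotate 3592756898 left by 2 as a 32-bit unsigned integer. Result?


Rotate 0b11010110001001010001111010100010 left by 2 (32-bit) = 0b1011000100101000111101010001011 = 1486125707

1486125707


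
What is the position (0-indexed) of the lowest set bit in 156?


0b10011100. Lowest set bit at position 2

2


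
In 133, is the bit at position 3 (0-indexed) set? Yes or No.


0b10000101, bit 3 = 0. No

No


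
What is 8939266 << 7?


0b100010000110011100000010 << 7 = 0b1000100001100111000000100000000 = 1144226048

1144226048


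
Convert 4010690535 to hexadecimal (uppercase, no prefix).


4010690535 = EF0E47E7 hex

EF0E47E7


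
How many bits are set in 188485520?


0b1011001111000000111110010000 has 13 set bits

13


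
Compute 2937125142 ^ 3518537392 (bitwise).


0b10101111000100001111100100010110 ^ 0b11010001101110001001111010110000 = 0b1111110101010000110011110100110 = 2124965798

2124965798


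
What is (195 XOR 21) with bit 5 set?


Step 1: 195 ^ 21 = 214
Step 2: 214 | (1 << 5) = 214 | 32 = 246

246


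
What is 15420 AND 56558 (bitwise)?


0b11110000111100 & 0b1101110011101110 = 0b1110000101100 = 7212

7212


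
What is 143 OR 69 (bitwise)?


0b10001111 | 0b1000101 = 0b11001111 = 207

207


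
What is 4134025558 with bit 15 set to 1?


4134025558 | (1 << 15) = 4134025558 | 32768 = 4134058326

4134058326


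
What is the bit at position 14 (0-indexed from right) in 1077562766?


0b1000000001110100100110110001110, position 14 = 1

1


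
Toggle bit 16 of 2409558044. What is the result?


2409558044 ^ (1 << 16) = 2409558044 ^ 65536 = 2409623580

2409623580


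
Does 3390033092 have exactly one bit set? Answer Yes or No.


0b11001010000011111100110011000100. Multiple bits set => No

No


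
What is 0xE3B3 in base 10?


E3B3 hex = 58291 decimal

58291


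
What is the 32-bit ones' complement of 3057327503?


3057327503 ^ 4294967295 = 1237639792

1237639792


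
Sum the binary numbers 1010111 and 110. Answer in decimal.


1010111 + 110 = 1011101 = 93

93


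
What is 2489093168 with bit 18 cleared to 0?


2489093168 & ~(1 << 18) = 2488831024

2488831024


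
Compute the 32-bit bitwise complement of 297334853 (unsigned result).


~0b10001101110001111100001000101 = 0b11101110010001110000011110111010 = 3997632442 (32-bit unsigned)

3997632442


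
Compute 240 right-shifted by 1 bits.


0b11110000 >> 1 = 0b1111000 = 120

120


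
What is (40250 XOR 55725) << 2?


Step 1: 40250 ^ 55725 = 17559
Step 2: 17559 << 2 = 70236

70236


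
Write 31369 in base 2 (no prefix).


31369 = 111101010001001 in binary

111101010001001


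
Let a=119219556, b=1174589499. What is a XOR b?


119219556 ^ 1174589499 = 1092220255

1092220255


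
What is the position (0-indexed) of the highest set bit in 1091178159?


0b1000001000010100000111010101111. Highest set bit at position 30

30


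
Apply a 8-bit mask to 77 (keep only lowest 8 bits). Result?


77 & 255 = 77

77


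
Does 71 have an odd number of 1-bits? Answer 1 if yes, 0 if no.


0b1000111 has 4 ones => parity 0

0


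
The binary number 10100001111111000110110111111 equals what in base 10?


10100001111111000110110111111 in decimal = 339709375

339709375


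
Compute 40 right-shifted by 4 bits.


0b101000 >> 4 = 0b10 = 2

2


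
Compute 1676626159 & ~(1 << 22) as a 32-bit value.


1676626159 & ~(1 << 22) = 1672431855

1672431855


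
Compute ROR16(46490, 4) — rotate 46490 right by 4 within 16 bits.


Rotate 0b1011010110011010 right by 4 (16-bit) = 0b1010101101011001 = 43865

43865


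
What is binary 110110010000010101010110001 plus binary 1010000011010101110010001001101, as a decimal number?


110110010000010101010110001 + 1010000011010101110010001001101 = 1010111001100110000111011111110 = 1462963966

1462963966


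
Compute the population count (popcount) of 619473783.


0b100100111011000110101101110111 has 18 set bits

18


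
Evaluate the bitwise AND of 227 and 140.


0b11100011 & 0b10001100 = 0b10000000 = 128

128


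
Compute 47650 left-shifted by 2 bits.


0b1011101000100010 << 2 = 0b101110100010001000 = 190600

190600


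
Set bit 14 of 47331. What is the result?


47331 | (1 << 14) = 47331 | 16384 = 63715

63715


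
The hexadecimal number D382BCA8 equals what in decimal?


D382BCA8 hex = 3548560552 decimal

3548560552


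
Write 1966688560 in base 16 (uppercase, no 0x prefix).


1966688560 = 75394930 hex

75394930


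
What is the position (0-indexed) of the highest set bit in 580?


0b1001000100. Highest set bit at position 9

9


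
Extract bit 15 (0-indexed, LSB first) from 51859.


0b1100101010010011, position 15 = 1

1


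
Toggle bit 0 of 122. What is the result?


122 ^ (1 << 0) = 122 ^ 1 = 123

123


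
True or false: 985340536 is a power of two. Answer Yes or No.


0b111010101110110001101001111000. Multiple bits set => No

No


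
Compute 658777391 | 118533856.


0b100111010001000010010100101111 | 0b111000100001010111011100000 = 0b100111010101001010111111101111 = 659861487

659861487


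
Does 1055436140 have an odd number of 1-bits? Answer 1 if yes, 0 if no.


0b111110111010001010110101101100 has 18 ones => parity 0

0


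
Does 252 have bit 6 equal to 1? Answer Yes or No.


0b11111100, bit 6 = 1. Yes

Yes


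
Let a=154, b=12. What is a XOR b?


154 ^ 12 = 150

150


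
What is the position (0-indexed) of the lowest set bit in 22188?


0b101011010101100. Lowest set bit at position 2

2


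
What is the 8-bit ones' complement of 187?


187 ^ 255 = 68

68


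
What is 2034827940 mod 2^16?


2034827940 & 65535 = 676

676


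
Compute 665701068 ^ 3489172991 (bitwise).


0b100111101011011100101011001100 ^ 0b11001111111110001000110111111111 = 0b11101000010101010100011100110011 = 3897902899

3897902899


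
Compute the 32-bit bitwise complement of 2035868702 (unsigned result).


~0b1111001010110001110010000011110 = 0b10000110101001110001101111100001 = 2259098593 (32-bit unsigned)

2259098593


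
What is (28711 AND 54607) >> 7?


Step 1: 28711 & 54607 = 20487
Step 2: 20487 >> 7 = 160

160


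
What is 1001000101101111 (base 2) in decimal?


1001000101101111 in decimal = 37231

37231


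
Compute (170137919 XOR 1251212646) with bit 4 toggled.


Step 1: 170137919 ^ 1251212646 = 1085793369
Step 2: 1085793369 ^ (1 << 4) = 1085793369 ^ 16 = 1085793353

1085793353


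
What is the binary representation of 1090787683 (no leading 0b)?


1090787683 = 1000001000001000001100101100011 in binary

1000001000001000001100101100011


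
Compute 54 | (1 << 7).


54 | (1 << 7) = 54 | 128 = 182

182


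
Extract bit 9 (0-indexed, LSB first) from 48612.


0b1011110111100100, position 9 = 0

0


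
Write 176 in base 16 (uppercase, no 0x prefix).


176 = B0 hex

B0


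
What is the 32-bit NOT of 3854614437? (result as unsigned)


~0b11100101110000001011111110100101 = 0b11010001111110100000001011010 = 440352858 (32-bit unsigned)

440352858


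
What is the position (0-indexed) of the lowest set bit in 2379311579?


0b10001101110100010110100111011011. Lowest set bit at position 0

0


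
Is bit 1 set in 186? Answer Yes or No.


0b10111010, bit 1 = 1. Yes

Yes


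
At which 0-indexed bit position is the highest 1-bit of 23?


0b10111. Highest set bit at position 4

4


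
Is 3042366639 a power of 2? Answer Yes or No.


0b10110101010101101101010010101111. Multiple bits set => No

No


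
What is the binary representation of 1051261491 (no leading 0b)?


1051261491 = 111110101010001111101000110011 in binary

111110101010001111101000110011


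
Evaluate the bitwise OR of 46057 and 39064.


0b1011001111101001 | 0b1001100010011000 = 0b1011101111111001 = 48121

48121


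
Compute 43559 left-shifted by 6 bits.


0b1010101000100111 << 6 = 0b1010101000100111000000 = 2787776

2787776


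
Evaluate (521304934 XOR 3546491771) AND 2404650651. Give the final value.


Step 1: 521304934 ^ 3546491771 = 3429978141
Step 2: 3429978141 & 2404650651 = 2354053145

2354053145


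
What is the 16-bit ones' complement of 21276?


21276 ^ 65535 = 44259

44259


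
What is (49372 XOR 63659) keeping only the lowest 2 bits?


Step 1: 49372 ^ 63659 = 14455
Step 2: 14455 & 3 = 3

3


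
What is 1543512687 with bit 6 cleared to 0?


1543512687 & ~(1 << 6) = 1543512623

1543512623


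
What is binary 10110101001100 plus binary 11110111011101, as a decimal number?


10110101001100 + 11110111011101 = 110101100101001 = 27433

27433


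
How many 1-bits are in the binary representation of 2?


0b10 has 1 set bits

1


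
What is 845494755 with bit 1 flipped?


845494755 ^ (1 << 1) = 845494755 ^ 2 = 845494753

845494753


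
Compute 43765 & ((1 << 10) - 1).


43765 & 1023 = 757

757


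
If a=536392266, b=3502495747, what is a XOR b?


536392266 ^ 3502495747 = 3476777545

3476777545


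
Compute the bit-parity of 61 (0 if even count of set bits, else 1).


0b111101 has 5 ones => parity 1

1


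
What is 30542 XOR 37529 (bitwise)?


0b111011101001110 ^ 0b1001001010011001 = 0b1110010111010111 = 58839

58839


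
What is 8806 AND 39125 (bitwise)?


0b10001001100110 & 0b1001100011010101 = 0b1000100 = 68

68


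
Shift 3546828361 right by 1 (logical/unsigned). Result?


0b11010011011010000100111001001001 >> 1 = 0b1101001101101000010011100100100 = 1773414180

1773414180


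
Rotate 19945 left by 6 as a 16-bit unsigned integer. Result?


Rotate 0b100110111101001 left by 6 (16-bit) = 0b111101001010011 = 31315

31315


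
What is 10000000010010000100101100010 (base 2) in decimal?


10000000010010000100101100010 in decimal = 269027682

269027682


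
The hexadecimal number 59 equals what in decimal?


59 hex = 89 decimal

89


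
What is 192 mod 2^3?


192 & 7 = 0

0


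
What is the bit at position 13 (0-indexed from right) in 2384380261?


0b10001110000111101100000101100101, position 13 = 0

0


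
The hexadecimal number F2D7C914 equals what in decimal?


F2D7C914 hex = 4074227988 decimal

4074227988


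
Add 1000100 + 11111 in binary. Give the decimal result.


1000100 + 11111 = 1100011 = 99

99


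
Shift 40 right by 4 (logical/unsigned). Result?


0b101000 >> 4 = 0b10 = 2

2


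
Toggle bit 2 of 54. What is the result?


54 ^ (1 << 2) = 54 ^ 4 = 50

50


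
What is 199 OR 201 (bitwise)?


0b11000111 | 0b11001001 = 0b11001111 = 207

207


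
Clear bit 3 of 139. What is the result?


139 & ~(1 << 3) = 131

131


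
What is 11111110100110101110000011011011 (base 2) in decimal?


11111110100110101110000011011011 in decimal = 4271562971

4271562971


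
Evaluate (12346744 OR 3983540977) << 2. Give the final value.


Step 1: 12346744 | 3983540977 = 3992741881
Step 2: 3992741881 << 2 = 15970967524

15970967524


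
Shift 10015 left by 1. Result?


0b10011100011111 << 1 = 0b100111000111110 = 20030

20030


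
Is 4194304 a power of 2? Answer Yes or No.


0b10000000000000000000000. Only one bit set => Yes

Yes


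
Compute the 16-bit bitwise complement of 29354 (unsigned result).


~0b111001010101010 = 0b1000110101010101 = 36181 (16-bit unsigned)

36181


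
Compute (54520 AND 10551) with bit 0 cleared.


Step 1: 54520 & 10551 = 48
Step 2: 48 & ~(1 << 0) = 48

48


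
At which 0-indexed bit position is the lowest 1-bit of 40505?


0b1001111000111001. Lowest set bit at position 0

0


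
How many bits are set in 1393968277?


0b1010011000101100100010010010101 has 13 set bits

13


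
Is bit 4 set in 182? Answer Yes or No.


0b10110110, bit 4 = 1. Yes

Yes


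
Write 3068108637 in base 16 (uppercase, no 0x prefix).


3068108637 = B6DF9F5D hex

B6DF9F5D


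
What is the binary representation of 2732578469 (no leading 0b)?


2732578469 = 10100010110111111101011010100101 in binary

10100010110111111101011010100101


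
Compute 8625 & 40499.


0b10000110110001 & 0b1001111000110011 = 0b110001 = 49

49


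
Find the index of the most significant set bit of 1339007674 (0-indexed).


0b1001111110011111010001010111010. Highest set bit at position 30

30


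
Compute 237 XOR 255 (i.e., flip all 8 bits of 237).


237 ^ 255 = 18

18


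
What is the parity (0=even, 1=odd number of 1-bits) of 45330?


0b1011000100010010 has 6 ones => parity 0

0


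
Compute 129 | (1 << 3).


129 | (1 << 3) = 129 | 8 = 137

137


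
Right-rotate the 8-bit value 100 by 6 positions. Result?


Rotate 0b1100100 right by 6 (8-bit) = 0b10010001 = 145

145


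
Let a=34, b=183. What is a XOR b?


34 ^ 183 = 149

149


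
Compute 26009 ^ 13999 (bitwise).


0b110010110011001 ^ 0b11011010101111 = 0b101001100110110 = 21302

21302


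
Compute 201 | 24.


0b11001001 | 0b11000 = 0b11011001 = 217

217


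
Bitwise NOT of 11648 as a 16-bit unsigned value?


~0b10110110000000 = 0b1101001001111111 = 53887 (16-bit unsigned)

53887


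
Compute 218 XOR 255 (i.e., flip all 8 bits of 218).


218 ^ 255 = 37

37


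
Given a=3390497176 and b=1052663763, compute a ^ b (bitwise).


3390497176 ^ 1052663763 = 4104699467

4104699467


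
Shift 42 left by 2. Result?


0b101010 << 2 = 0b10101000 = 168

168


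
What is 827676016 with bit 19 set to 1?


827676016 | (1 << 19) = 827676016 | 524288 = 828200304

828200304


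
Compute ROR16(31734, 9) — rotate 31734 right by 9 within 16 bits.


Rotate 0b111101111110110 right by 9 (16-bit) = 0b1111101100111101 = 64317

64317


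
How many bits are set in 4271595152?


0b11111110100110110101111010010000 has 19 set bits

19


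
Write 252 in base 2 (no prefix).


252 = 11111100 in binary

11111100


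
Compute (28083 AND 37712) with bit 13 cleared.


Step 1: 28083 & 37712 = 272
Step 2: 272 & ~(1 << 13) = 272

272


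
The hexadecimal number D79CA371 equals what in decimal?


D79CA371 hex = 3617366897 decimal

3617366897


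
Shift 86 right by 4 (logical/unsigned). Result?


0b1010110 >> 4 = 0b101 = 5

5


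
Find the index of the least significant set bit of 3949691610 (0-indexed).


0b11101011011010111000001011011010. Lowest set bit at position 1

1


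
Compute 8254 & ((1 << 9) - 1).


8254 & 511 = 62

62


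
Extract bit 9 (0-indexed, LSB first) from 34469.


0b1000011010100101, position 9 = 1

1


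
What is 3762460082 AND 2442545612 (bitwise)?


0b11100000010000101001010110110010 & 0b10010001100101100100100111001100 = 0b10000000000000100000000110000000 = 2147615104

2147615104


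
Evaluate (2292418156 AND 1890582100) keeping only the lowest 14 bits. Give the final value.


Step 1: 2292418156 & 1890582100 = 10716740
Step 2: 10716740 & 16383 = 1604

1604


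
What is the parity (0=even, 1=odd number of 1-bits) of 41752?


0b1010001100011000 has 6 ones => parity 0

0


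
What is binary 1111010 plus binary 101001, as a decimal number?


1111010 + 101001 = 10100011 = 163

163


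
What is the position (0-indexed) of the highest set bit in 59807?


0b1110100110011111. Highest set bit at position 15

15


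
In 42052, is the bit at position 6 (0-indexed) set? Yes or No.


0b1010010001000100, bit 6 = 1. Yes

Yes


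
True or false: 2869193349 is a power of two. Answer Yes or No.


0b10101011000001000110101010000101. Multiple bits set => No

No


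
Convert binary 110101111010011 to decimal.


110101111010011 in decimal = 27603

27603


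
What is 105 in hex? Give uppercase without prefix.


105 = 69 hex

69


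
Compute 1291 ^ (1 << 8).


1291 ^ (1 << 8) = 1291 ^ 256 = 1035

1035


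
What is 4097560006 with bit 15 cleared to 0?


4097560006 & ~(1 << 15) = 4097527238

4097527238


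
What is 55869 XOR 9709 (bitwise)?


0b1101101000111101 ^ 0b10010111101101 = 0b1111111111010000 = 65488

65488


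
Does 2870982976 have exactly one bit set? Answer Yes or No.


0b10101011000111111011100101000000. Multiple bits set => No

No


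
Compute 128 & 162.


0b10000000 & 0b10100010 = 0b10000000 = 128

128


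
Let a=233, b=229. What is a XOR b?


233 ^ 229 = 12

12


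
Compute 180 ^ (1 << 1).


180 ^ (1 << 1) = 180 ^ 2 = 182

182


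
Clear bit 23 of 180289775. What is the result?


180289775 & ~(1 << 23) = 171901167

171901167


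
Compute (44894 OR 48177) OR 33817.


Step 1: 44894 | 48177 = 49023
Step 2: 49023 | 33817 = 49023

49023


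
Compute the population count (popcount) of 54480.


0b1101010011010000 has 7 set bits

7


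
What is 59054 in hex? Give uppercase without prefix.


59054 = E6AE hex

E6AE


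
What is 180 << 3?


0b10110100 << 3 = 0b10110100000 = 1440

1440


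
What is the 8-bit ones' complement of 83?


83 ^ 255 = 172

172


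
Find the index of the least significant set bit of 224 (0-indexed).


0b11100000. Lowest set bit at position 5

5


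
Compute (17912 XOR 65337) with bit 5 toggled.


Step 1: 17912 ^ 65337 = 47809
Step 2: 47809 ^ (1 << 5) = 47809 ^ 32 = 47841

47841


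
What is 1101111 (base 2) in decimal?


1101111 in decimal = 111

111


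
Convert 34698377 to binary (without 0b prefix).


34698377 = 10000100010111010010001001 in binary

10000100010111010010001001


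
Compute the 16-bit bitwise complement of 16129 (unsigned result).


~0b11111100000001 = 0b1100000011111110 = 49406 (16-bit unsigned)

49406


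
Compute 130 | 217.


0b10000010 | 0b11011001 = 0b11011011 = 219

219


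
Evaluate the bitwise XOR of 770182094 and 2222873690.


0b101101111010000000101111001110 ^ 0b10000100011111100101110001011010 = 0b10101001100101100101011110010100 = 2845202324

2845202324


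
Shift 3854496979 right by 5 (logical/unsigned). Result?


0b11100101101111101111010011010011 >> 5 = 0b111001011011111011110100110 = 120453030

120453030


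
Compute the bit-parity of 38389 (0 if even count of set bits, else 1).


0b1001010111110101 has 10 ones => parity 0

0


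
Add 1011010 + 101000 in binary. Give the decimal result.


1011010 + 101000 = 10000010 = 130

130


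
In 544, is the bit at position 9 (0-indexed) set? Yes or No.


0b1000100000, bit 9 = 1. Yes

Yes


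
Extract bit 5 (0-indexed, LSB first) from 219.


0b11011011, position 5 = 0

0


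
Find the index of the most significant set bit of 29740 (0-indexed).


0b111010000101100. Highest set bit at position 14

14


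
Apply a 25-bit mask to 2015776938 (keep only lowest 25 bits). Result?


2015776938 & 33554431 = 2511018

2511018


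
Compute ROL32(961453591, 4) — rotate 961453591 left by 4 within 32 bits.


Rotate 0b111001010011101001111000010111 left by 4 (32-bit) = 0b10010100111010011110000101110011 = 2498355571

2498355571


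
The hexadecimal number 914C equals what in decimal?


914C hex = 37196 decimal

37196


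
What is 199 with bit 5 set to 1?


199 | (1 << 5) = 199 | 32 = 231

231


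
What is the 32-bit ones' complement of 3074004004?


3074004004 ^ 4294967295 = 1220963291

1220963291


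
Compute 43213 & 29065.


0b1010100011001101 & 0b111000110001001 = 0b10000010001001 = 8329

8329


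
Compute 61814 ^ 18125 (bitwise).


0b1111000101110110 ^ 0b100011011001101 = 0b1011011110111011 = 47035

47035


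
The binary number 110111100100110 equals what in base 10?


110111100100110 in decimal = 28454

28454


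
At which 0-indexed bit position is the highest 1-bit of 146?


0b10010010. Highest set bit at position 7

7


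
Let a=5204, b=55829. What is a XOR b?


5204 ^ 55829 = 52801

52801


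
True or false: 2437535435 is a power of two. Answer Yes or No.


0b10010001010010011101011011001011. Multiple bits set => No

No


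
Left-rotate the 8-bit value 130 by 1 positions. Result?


Rotate 0b10000010 left by 1 (8-bit) = 0b101 = 5

5


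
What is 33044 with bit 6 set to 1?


33044 | (1 << 6) = 33044 | 64 = 33108

33108


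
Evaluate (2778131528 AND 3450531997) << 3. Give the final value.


Step 1: 2778131528 & 3450531997 = 2239946760
Step 2: 2239946760 << 3 = 17919574080

17919574080


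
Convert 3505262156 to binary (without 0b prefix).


3505262156 = 11010000111011100000111001001100 in binary

11010000111011100000111001001100


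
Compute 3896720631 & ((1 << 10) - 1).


3896720631 & 1023 = 247

247


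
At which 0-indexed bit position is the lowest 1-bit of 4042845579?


0b11110000111110001110110110001011. Lowest set bit at position 0

0


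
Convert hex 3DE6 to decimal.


3DE6 hex = 15846 decimal

15846


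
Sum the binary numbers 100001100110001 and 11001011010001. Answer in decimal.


100001100110001 + 11001011010001 = 111011000000010 = 30210

30210


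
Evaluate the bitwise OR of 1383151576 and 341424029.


0b1010010011100010011011111011000 | 0b10100010110011011011110011101 = 0b1010110011110011011011111011101 = 1450817501

1450817501


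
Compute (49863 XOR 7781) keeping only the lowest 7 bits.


Step 1: 49863 ^ 7781 = 56482
Step 2: 56482 & 127 = 34

34


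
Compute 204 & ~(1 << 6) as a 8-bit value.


204 & ~(1 << 6) = 140

140


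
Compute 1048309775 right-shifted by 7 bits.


0b111110011110111111000000001111 >> 7 = 0b11111001111011111100000 = 8189920

8189920


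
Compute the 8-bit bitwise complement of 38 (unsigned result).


~0b100110 = 0b11011001 = 217 (8-bit unsigned)

217


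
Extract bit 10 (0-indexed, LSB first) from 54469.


0b1101010011000101, position 10 = 1

1


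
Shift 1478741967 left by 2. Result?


0b1011000001000111100111111001111 << 2 = 0b101100000100011110011111100111100 = 5914967868

5914967868


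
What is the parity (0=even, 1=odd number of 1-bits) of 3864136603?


0b11100110010100100000101110011011 has 16 ones => parity 0

0


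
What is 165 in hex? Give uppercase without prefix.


165 = A5 hex

A5


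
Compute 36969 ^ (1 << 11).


36969 ^ (1 << 11) = 36969 ^ 2048 = 39017

39017


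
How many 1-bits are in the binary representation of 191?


0b10111111 has 7 set bits

7


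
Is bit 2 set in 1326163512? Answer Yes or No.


0b1001111000010111010011000111000, bit 2 = 0. No

No


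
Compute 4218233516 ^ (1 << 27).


4218233516 ^ (1 << 27) = 4218233516 ^ 134217728 = 4084015788

4084015788


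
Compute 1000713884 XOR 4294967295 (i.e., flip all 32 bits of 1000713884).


1000713884 ^ 4294967295 = 3294253411

3294253411


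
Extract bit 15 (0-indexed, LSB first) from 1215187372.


0b1001000011011100100100110101100, position 15 = 0

0


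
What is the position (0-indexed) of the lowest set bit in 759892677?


0b101101010010110000101011000101. Lowest set bit at position 0

0


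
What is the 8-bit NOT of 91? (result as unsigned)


~0b1011011 = 0b10100100 = 164 (8-bit unsigned)

164


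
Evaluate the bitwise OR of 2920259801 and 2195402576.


0b10101110000011111010000011011001 | 0b10000010110110110010111101010000 = 0b10101110110111111010111111011001 = 2933895129

2933895129


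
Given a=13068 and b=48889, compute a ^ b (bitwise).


13068 ^ 48889 = 36341

36341


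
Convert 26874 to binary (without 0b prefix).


26874 = 110100011111010 in binary

110100011111010


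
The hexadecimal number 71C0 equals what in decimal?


71C0 hex = 29120 decimal

29120


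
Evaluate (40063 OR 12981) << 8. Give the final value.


Step 1: 40063 | 12981 = 48895
Step 2: 48895 << 8 = 12517120

12517120


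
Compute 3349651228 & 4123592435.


0b11000111101001111001111100011100 & 0b11110101110010010000011011110011 = 0b11000101100000010000011000010000 = 3313567248

3313567248


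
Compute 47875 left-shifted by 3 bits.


0b1011101100000011 << 3 = 0b1011101100000011000 = 383000

383000


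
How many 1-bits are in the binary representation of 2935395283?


0b10101110111101101001001111010011 has 20 set bits

20


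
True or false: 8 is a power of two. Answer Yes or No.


0b1000. Only one bit set => Yes

Yes


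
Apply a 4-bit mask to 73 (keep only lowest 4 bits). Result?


73 & 15 = 9

9


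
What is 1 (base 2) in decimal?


1 in decimal = 1

1


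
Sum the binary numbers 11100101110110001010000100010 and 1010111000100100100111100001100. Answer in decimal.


11100101110110001010000100010 + 1010111000100100100111100001100 = 1110011110011010110001100101110 = 1942840110

1942840110


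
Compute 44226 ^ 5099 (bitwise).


0b1010110011000010 ^ 0b1001111101011 = 0b1011111100101001 = 48937

48937


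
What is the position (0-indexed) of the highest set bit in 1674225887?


0b1100011110010101010100011011111. Highest set bit at position 30

30


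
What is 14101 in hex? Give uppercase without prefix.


14101 = 3715 hex

3715


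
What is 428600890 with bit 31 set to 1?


428600890 | (1 << 31) = 428600890 | 2147483648 = 2576084538

2576084538


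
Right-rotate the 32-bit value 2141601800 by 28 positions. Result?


Rotate 0b1111111101001100100000000001000 right by 28 (32-bit) = 0b11111010011001000000000010000111 = 4200857735

4200857735


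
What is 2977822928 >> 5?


0b10110001011111011111100011010000 >> 5 = 0b101100010111110111111000110 = 93056966

93056966


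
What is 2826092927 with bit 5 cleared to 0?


2826092927 & ~(1 << 5) = 2826092895

2826092895


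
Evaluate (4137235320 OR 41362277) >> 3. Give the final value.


Step 1: 4137235320 | 41362277 = 4143919997
Step 2: 4143919997 >> 3 = 517989999

517989999


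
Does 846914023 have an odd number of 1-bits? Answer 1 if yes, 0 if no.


0b110010011110101110000111100111 has 18 ones => parity 0

0


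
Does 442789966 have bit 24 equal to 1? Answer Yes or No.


0b11010011001000111000001001110, bit 24 = 0. No

No


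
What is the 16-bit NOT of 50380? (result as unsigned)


~0b1100010011001100 = 0b11101100110011 = 15155 (16-bit unsigned)

15155


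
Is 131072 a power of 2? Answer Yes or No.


0b100000000000000000. Only one bit set => Yes

Yes


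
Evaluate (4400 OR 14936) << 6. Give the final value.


Step 1: 4400 | 14936 = 15224
Step 2: 15224 << 6 = 974336

974336


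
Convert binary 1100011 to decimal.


1100011 in decimal = 99

99


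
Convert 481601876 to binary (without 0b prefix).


481601876 = 11100101101001010100101010100 in binary

11100101101001010100101010100


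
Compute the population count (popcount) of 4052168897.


0b11110001100001110011000011000001 has 14 set bits

14


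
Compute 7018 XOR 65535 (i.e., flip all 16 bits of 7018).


7018 ^ 65535 = 58517

58517


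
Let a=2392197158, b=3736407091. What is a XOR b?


2392197158 ^ 3736407091 = 1344472085

1344472085
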